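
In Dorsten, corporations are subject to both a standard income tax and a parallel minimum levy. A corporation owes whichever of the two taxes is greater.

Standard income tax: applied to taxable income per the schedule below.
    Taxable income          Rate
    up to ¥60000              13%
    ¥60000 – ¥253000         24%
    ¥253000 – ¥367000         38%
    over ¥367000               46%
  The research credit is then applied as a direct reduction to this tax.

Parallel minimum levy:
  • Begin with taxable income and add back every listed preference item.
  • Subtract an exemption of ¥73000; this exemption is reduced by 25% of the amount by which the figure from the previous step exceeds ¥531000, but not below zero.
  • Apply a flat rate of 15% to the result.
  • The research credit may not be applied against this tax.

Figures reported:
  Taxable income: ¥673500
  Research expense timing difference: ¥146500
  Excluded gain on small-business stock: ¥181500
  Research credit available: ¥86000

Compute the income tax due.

Standard income tax:
  ¥60000 × 13% = ¥7800
  ¥193000 × 24% = ¥46320
  ¥114000 × 38% = ¥43320
  ¥306500 × 46% = ¥140990
  → ¥238430
  Less research credit ¥86000 → ¥152430

Parallel minimum levy:
  Adjusted income: ¥673500 + ¥146500 + ¥181500 = ¥1001500
  Exemption: 25% × (¥1001500 − ¥531000) = ¥117625 ≥ ¥73000, so the exemption is fully phased out
  Base: ¥1001500 − ¥0 = ¥1001500
  ¥1001500 × 15% = ¥150225

¥152430 > ¥150225, so the standard income tax governs.

¥152430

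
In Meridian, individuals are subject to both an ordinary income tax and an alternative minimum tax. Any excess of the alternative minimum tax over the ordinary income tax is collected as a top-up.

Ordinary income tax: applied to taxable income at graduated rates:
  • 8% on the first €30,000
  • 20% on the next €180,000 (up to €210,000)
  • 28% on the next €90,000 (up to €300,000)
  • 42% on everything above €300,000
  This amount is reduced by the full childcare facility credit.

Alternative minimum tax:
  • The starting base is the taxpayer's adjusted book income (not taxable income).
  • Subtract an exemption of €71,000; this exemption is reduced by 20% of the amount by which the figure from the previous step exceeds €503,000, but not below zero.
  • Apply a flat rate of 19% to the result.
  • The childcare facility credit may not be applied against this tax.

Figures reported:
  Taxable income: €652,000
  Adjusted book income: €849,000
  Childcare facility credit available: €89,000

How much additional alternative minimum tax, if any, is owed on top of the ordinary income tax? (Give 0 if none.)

€38,528

Ordinary income tax:
  €30,000 × 8% = €2,400
  €180,000 × 20% = €36,000
  €90,000 × 28% = €25,200
  €352,000 × 42% = €147,840
  → €211,440
  Less childcare facility credit €89,000 → €122,440

Alternative minimum tax:
  Base (adjusted book income): €849,000
  Exemption: €71,000 − 20% × (€849,000 − €503,000) = €71,000 − €69,200 = €1,800
  Base: €849,000 − €1,800 = €847,200
  €847,200 × 19% = €160,968

Excess of alternative minimum tax over ordinary income tax: €160,968 − €122,440 = €38,528.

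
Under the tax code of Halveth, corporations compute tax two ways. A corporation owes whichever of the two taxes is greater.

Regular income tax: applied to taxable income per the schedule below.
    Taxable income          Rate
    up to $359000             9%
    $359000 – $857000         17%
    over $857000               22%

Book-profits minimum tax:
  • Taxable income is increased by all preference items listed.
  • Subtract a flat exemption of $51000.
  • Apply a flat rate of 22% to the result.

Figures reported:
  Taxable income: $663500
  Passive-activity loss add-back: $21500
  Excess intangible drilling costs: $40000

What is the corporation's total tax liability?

Book-profits minimum tax:
  Adjusted income: $663500 + $21500 + $40000 = $725000
  Less exemption $51000 → base $674000
  $674000 × 22% = $148280

Regular income tax:
  $359000 × 9% = $32310
  $304500 × 17% = $51765
  → $84075

$148280 > $84075, so the book-profits minimum tax is the binding amount.

$148280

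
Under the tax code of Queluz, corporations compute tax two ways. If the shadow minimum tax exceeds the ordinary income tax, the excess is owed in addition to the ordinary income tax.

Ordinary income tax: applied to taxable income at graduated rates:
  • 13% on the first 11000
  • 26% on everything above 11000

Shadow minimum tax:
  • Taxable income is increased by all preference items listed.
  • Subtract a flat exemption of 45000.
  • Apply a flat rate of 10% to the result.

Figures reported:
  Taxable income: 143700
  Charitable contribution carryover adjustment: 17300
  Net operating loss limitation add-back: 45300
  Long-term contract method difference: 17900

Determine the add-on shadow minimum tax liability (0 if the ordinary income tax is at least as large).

0

Ordinary income tax:
  11000 × 13% = 1430
  132700 × 26% = 34502
  → 35932

Shadow minimum tax:
  Adjusted income: 143700 + 17300 + 45300 + 17900 = 224200
  Less exemption 45000 → base 179200
  179200 × 10% = 17920

17920 ≤ 35932, so no add-on is due.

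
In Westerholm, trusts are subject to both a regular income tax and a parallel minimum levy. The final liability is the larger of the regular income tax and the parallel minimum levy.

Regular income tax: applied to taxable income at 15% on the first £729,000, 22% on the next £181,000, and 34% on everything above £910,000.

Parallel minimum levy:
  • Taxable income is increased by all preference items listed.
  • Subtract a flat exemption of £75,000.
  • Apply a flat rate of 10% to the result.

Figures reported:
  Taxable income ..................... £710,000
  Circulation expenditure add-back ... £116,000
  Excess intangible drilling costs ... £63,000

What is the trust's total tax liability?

£106,500

Parallel minimum levy:
  Adjusted income: £710,000 + £116,000 + £63,000 = £889,000
  Less exemption £75,000 → base £814,000
  £814,000 × 10% = £81,400

Regular income tax:
  £710,000 × 15% = £106,500

£106,500 > £81,400, so the regular income tax governs.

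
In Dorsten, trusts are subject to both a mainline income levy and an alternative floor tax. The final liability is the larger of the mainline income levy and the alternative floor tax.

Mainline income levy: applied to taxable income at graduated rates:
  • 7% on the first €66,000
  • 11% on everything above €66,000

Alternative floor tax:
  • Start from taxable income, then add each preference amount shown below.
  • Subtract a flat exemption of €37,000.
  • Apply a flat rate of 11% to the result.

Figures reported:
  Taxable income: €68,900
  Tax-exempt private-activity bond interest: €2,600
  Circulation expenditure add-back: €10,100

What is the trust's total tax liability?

Mainline income levy:
  €66,000 × 7% = €4,620
  €2,900 × 11% = €319
  → €4,939

Alternative floor tax:
  Adjusted income: €68,900 + €2,600 + €10,100 = €81,600
  Less exemption €37,000 → base €44,600
  €44,600 × 11% = €4,906

€4,939 > €4,906, so the mainline income levy governs.

€4,939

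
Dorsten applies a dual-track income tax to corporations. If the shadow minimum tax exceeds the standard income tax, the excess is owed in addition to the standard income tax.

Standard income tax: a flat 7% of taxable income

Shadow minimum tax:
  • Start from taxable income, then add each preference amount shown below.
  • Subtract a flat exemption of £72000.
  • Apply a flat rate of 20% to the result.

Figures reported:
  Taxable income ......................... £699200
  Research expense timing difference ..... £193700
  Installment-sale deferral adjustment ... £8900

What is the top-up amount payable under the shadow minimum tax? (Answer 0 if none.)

Shadow minimum tax:
  Adjusted income: £699200 + £193700 + £8900 = £901800
  Less exemption £72000 → base £829800
  £829800 × 20% = £165960

Standard income tax:
  £699200 × 7% = £48944

Excess of shadow minimum tax over standard income tax: £165960 − £48944 = £117016.

£117016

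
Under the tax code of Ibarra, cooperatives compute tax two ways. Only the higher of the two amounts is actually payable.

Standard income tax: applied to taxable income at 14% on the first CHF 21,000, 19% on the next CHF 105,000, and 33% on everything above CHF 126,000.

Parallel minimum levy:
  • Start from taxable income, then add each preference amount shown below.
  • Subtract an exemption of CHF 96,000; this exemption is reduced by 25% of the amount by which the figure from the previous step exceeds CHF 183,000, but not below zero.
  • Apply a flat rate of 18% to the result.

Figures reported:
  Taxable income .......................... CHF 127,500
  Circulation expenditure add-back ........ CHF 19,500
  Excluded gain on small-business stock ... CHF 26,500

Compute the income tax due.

CHF 23,385

Parallel minimum levy:
  Adjusted income: CHF 127,500 + CHF 19,500 + CHF 26,500 = CHF 173,500
  Exemption: CHF 173,500 ≤ CHF 183,000, so full CHF 96,000 applies
  Base: CHF 173,500 − CHF 96,000 = CHF 77,500
  CHF 77,500 × 18% = CHF 13,950

Standard income tax:
  CHF 21,000 × 14% = CHF 2,940
  CHF 105,000 × 19% = CHF 19,950
  CHF 1,500 × 33% = CHF 495
  → CHF 23,385

CHF 23,385 > CHF 13,950, so the standard income tax governs.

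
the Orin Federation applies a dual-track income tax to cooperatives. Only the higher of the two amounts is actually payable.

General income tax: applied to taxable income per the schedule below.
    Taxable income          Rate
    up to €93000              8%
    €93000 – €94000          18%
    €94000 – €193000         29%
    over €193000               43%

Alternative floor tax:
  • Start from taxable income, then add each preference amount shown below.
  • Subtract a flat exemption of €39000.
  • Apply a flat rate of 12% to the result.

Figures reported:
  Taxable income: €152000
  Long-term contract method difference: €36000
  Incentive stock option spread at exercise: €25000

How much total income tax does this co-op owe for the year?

€24440

Alternative floor tax:
  Adjusted income: €152000 + €36000 + €25000 = €213000
  Less exemption €39000 → base €174000
  €174000 × 12% = €20880

General income tax:
  €93000 × 8% = €7440
  €1000 × 18% = €180
  €58000 × 29% = €16820
  → €24440

€24440 > €20880, so the general income tax governs.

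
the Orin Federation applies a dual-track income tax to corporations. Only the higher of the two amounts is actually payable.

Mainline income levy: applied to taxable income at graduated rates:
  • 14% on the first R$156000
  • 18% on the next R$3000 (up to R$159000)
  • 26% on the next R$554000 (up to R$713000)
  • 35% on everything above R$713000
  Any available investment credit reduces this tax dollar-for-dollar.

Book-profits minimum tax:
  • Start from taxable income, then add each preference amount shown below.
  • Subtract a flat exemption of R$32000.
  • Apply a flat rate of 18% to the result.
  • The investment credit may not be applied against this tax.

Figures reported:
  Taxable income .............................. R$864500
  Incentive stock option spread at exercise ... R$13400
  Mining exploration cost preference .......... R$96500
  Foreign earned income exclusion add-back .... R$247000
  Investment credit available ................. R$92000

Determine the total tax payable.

R$214092

Mainline income levy:
  R$156000 × 14% = R$21840
  R$3000 × 18% = R$540
  R$554000 × 26% = R$144040
  R$151500 × 35% = R$53025
  → R$219445
  Less investment credit R$92000 → R$127445

Book-profits minimum tax:
  Adjusted income: R$864500 + R$13400 + R$96500 + R$247000 = R$1221400
  Less exemption R$32000 → base R$1189400
  R$1189400 × 18% = R$214092

R$214092 > R$127445, so the book-profits minimum tax is the binding amount.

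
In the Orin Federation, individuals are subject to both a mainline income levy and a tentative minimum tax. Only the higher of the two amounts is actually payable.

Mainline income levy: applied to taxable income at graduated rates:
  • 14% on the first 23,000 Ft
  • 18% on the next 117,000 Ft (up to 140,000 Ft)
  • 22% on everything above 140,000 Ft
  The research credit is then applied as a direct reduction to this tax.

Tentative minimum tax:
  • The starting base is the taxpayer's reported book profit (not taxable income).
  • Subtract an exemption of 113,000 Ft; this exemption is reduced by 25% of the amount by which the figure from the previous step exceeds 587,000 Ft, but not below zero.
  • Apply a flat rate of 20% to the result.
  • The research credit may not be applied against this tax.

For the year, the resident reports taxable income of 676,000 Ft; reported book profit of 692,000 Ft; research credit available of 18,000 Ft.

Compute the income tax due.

124,200 Ft

Mainline income levy:
  23,000 Ft × 14% = 3,220 Ft
  117,000 Ft × 18% = 21,060 Ft
  536,000 Ft × 22% = 117,920 Ft
  → 142,200 Ft
  Less research credit 18,000 Ft → 124,200 Ft

Tentative minimum tax:
  Base (reported book profit): 692,000 Ft
  Exemption: 113,000 Ft − 25% × (692,000 Ft − 587,000 Ft) = 113,000 Ft − 26,250 Ft = 86,750 Ft
  Base: 692,000 Ft − 86,750 Ft = 605,250 Ft
  605,250 Ft × 20% = 121,050 Ft

124,200 Ft > 121,050 Ft, so the mainline income levy governs.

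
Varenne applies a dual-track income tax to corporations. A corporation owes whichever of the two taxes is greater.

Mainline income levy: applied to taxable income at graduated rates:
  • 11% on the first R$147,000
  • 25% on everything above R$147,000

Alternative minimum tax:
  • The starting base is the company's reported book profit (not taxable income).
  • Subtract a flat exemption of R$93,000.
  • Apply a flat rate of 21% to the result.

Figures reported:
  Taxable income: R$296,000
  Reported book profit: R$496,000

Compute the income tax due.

R$84,630

Mainline income levy:
  R$147,000 × 11% = R$16,170
  R$149,000 × 25% = R$37,250
  → R$53,420

Alternative minimum tax:
  Base (reported book profit): R$496,000
  Less exemption R$93,000 → base R$403,000
  R$403,000 × 21% = R$84,630

R$84,630 > R$53,420, so the alternative minimum tax is the binding amount.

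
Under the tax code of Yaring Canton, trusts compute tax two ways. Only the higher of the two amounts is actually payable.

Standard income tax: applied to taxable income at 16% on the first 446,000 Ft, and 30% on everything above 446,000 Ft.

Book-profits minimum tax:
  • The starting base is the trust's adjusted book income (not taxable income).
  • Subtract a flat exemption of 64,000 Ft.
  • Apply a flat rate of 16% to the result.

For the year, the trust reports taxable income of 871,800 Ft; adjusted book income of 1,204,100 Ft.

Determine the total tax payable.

Standard income tax:
  446,000 Ft × 16% = 71,360 Ft
  425,800 Ft × 30% = 127,740 Ft
  → 199,100 Ft

Book-profits minimum tax:
  Base (adjusted book income): 1,204,100 Ft
  Less exemption 64,000 Ft → base 1,140,100 Ft
  1,140,100 Ft × 16% = 182,416 Ft

199,100 Ft > 182,416 Ft, so the standard income tax governs.

199,100 Ft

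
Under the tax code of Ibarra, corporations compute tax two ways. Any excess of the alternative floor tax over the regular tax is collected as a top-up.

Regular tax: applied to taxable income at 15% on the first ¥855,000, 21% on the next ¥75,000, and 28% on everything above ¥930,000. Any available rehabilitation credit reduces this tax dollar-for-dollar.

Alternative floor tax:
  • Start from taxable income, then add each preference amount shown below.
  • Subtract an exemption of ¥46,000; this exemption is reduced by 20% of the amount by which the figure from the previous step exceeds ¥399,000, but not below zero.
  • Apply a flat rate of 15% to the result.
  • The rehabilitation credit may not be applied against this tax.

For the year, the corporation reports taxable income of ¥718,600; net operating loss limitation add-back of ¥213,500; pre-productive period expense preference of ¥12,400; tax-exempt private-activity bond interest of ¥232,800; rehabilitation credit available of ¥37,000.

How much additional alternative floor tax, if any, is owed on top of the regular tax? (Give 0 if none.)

¥105,805

Alternative floor tax:
  Adjusted income: ¥718,600 + ¥213,500 + ¥12,400 + ¥232,800 = ¥1,177,300
  Exemption: 20% × (¥1,177,300 − ¥399,000) = ¥155,660 ≥ ¥46,000, so the exemption is fully phased out
  Base: ¥1,177,300 − ¥0 = ¥1,177,300
  ¥1,177,300 × 15% = ¥176,595

Regular tax:
  ¥718,600 × 15% = ¥107,790
  Less rehabilitation credit ¥37,000 → ¥70,790

Excess of alternative floor tax over regular tax: ¥176,595 − ¥70,790 = ¥105,805.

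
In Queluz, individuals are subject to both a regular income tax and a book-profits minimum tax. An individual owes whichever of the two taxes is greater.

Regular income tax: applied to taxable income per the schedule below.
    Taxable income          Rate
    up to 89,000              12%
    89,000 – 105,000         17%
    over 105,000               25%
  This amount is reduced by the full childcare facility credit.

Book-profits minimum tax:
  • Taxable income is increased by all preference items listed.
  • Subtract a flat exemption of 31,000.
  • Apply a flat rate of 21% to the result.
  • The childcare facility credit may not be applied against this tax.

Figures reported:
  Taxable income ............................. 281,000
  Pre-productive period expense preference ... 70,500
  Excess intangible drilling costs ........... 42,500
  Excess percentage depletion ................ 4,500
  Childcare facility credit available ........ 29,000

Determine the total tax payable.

Book-profits minimum tax:
  Adjusted income: 281,000 + 70,500 + 42,500 + 4,500 = 398,500
  Less exemption 31,000 → base 367,500
  367,500 × 21% = 77,175

Regular income tax:
  89,000 × 12% = 10,680
  16,000 × 17% = 2,720
  176,000 × 25% = 44,000
  → 57,400
  Less childcare facility credit 29,000 → 28,400

77,175 > 28,400, so the book-profits minimum tax is the binding amount.

77,175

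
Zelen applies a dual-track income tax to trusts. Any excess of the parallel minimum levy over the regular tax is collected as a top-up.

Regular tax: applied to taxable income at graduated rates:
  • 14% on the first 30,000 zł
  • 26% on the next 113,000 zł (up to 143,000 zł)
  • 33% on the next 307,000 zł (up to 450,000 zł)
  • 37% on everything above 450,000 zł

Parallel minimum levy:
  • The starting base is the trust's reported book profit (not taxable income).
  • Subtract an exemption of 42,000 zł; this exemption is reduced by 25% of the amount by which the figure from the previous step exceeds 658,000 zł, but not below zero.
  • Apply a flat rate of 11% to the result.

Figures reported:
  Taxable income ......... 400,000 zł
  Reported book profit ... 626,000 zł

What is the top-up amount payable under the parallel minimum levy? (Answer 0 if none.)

Regular tax:
  30,000 zł × 14% = 4,200 zł
  113,000 zł × 26% = 29,380 zł
  257,000 zł × 33% = 84,810 zł
  → 118,390 zł

Parallel minimum levy:
  Base (reported book profit): 626,000 zł
  Exemption: 626,000 zł ≤ 658,000 zł, so full 42,000 zł applies
  Base: 626,000 zł − 42,000 zł = 584,000 zł
  584,000 zł × 11% = 64,240 zł

64,240 zł ≤ 118,390 zł, so no add-on is due.

0 zł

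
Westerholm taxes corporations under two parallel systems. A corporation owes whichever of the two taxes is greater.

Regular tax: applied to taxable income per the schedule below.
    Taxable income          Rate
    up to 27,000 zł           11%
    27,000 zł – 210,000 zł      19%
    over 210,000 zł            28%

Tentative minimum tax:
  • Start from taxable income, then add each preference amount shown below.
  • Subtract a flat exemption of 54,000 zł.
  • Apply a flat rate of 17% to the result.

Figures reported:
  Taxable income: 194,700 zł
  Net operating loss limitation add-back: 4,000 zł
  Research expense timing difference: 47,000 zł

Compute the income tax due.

Regular tax:
  27,000 zł × 11% = 2,970 zł
  167,700 zł × 19% = 31,863 zł
  → 34,833 zł

Tentative minimum tax:
  Adjusted income: 194,700 zł + 4,000 zł + 47,000 zł = 245,700 zł
  Less exemption 54,000 zł → base 191,700 zł
  191,700 zł × 17% = 32,589 zł

34,833 zł > 32,589 zł, so the regular tax governs.

34,833 zł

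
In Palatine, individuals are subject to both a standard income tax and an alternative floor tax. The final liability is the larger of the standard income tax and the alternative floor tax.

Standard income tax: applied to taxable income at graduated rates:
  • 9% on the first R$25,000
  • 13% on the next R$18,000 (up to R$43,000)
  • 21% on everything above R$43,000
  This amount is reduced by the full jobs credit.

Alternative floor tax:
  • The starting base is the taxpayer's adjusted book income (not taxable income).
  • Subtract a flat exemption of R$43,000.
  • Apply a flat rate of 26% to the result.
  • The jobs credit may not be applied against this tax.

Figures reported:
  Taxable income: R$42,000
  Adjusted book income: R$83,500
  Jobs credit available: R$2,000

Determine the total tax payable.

R$10,530

Standard income tax:
  R$25,000 × 9% = R$2,250
  R$17,000 × 13% = R$2,210
  → R$4,460
  Less jobs credit R$2,000 → R$2,460

Alternative floor tax:
  Base (adjusted book income): R$83,500
  Less exemption R$43,000 → base R$40,500
  R$40,500 × 26% = R$10,530

R$10,530 > R$2,460, so the alternative floor tax is the binding amount.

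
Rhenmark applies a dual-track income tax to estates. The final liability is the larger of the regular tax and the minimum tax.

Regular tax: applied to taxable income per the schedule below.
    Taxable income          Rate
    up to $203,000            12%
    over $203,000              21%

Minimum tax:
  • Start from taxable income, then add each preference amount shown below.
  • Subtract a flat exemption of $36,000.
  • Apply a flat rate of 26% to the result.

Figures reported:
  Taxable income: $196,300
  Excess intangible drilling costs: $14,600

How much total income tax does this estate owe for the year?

$45,474

Minimum tax:
  Adjusted income: $196,300 + $14,600 = $210,900
  Less exemption $36,000 → base $174,900
  $174,900 × 26% = $45,474

Regular tax:
  $196,300 × 12% = $23,556

$45,474 > $23,556, so the minimum tax is the binding amount.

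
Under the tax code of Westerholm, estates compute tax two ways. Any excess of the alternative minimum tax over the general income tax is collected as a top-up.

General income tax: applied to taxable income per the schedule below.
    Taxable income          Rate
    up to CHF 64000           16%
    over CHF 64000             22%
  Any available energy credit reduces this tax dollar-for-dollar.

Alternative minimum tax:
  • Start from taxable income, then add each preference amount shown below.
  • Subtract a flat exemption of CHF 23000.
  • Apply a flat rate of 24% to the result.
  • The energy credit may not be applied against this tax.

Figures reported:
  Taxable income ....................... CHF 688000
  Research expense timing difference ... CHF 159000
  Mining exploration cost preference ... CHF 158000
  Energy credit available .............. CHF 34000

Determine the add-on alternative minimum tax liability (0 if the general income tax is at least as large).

General income tax:
  CHF 64000 × 16% = CHF 10240
  CHF 624000 × 22% = CHF 137280
  → CHF 147520
  Less energy credit CHF 34000 → CHF 113520

Alternative minimum tax:
  Adjusted income: CHF 688000 + CHF 159000 + CHF 158000 = CHF 1005000
  Less exemption CHF 23000 → base CHF 982000
  CHF 982000 × 24% = CHF 235680

Excess of alternative minimum tax over general income tax: CHF 235680 − CHF 113520 = CHF 122160.

CHF 122160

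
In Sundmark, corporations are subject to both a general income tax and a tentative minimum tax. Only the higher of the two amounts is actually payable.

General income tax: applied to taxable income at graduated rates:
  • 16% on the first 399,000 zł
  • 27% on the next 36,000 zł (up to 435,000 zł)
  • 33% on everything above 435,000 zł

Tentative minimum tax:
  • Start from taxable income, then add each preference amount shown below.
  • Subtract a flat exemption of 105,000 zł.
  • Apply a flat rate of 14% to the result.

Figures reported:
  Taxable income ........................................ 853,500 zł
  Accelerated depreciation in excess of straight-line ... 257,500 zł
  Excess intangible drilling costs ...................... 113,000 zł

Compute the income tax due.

Tentative minimum tax:
  Adjusted income: 853,500 zł + 257,500 zł + 113,000 zł = 1,224,000 zł
  Less exemption 105,000 zł → base 1,119,000 zł
  1,119,000 zł × 14% = 156,660 zł

General income tax:
  399,000 zł × 16% = 63,840 zł
  36,000 zł × 27% = 9,720 zł
  418,500 zł × 33% = 138,105 zł
  → 211,665 zł

211,665 zł > 156,660 zł, so the general income tax governs.

211,665 zł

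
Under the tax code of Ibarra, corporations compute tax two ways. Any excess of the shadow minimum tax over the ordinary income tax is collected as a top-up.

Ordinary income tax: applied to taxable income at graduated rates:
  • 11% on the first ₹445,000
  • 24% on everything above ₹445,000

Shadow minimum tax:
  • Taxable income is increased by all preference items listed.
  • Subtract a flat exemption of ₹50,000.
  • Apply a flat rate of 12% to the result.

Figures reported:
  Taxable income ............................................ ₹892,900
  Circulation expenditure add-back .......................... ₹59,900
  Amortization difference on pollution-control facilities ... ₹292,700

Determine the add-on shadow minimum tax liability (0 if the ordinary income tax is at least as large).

Ordinary income tax:
  ₹445,000 × 11% = ₹48,950
  ₹447,900 × 24% = ₹107,496
  → ₹156,446

Shadow minimum tax:
  Adjusted income: ₹892,900 + ₹59,900 + ₹292,700 = ₹1,245,500
  Less exemption ₹50,000 → base ₹1,195,500
  ₹1,195,500 × 12% = ₹143,460

₹143,460 ≤ ₹156,446, so no add-on is due.

₹0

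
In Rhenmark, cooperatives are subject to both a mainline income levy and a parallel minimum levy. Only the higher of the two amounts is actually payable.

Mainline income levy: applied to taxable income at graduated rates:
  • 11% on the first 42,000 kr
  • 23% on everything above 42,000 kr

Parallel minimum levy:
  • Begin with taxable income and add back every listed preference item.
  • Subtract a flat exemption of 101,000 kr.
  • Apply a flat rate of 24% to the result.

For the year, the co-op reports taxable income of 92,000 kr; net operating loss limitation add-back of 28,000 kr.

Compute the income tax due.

16,120 kr

Mainline income levy:
  42,000 kr × 11% = 4,620 kr
  50,000 kr × 23% = 11,500 kr
  → 16,120 kr

Parallel minimum levy:
  Adjusted income: 92,000 kr + 28,000 kr = 120,000 kr
  Less exemption 101,000 kr → base 19,000 kr
  19,000 kr × 24% = 4,560 kr

16,120 kr > 4,560 kr, so the mainline income levy governs.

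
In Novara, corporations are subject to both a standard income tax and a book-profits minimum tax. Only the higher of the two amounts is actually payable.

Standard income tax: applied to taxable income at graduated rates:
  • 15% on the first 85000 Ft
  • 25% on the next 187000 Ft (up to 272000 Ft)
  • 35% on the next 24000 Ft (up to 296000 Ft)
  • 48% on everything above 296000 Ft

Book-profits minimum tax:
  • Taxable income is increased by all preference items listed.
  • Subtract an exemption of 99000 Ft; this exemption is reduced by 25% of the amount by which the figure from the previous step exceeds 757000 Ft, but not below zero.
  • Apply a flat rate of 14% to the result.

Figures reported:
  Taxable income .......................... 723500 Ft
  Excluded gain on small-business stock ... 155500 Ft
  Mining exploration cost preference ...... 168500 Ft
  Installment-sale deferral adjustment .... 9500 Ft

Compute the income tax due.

Standard income tax:
  85000 Ft × 15% = 12750 Ft
  187000 Ft × 25% = 46750 Ft
  24000 Ft × 35% = 8400 Ft
  427500 Ft × 48% = 205200 Ft
  → 273100 Ft

Book-profits minimum tax:
  Adjusted income: 723500 Ft + 155500 Ft + 168500 Ft + 9500 Ft = 1057000 Ft
  Exemption: 99000 Ft − 25% × (1057000 Ft − 757000 Ft) = 99000 Ft − 75000 Ft = 24000 Ft
  Base: 1057000 Ft − 24000 Ft = 1033000 Ft
  1033000 Ft × 14% = 144620 Ft

273100 Ft > 144620 Ft, so the standard income tax governs.

273100 Ft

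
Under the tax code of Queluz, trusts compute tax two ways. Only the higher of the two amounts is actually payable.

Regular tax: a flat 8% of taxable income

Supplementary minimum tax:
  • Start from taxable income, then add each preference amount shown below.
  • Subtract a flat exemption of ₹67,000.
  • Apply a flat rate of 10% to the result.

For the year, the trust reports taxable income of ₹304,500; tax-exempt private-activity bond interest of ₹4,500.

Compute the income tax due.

₹24,360

Supplementary minimum tax:
  Adjusted income: ₹304,500 + ₹4,500 = ₹309,000
  Less exemption ₹67,000 → base ₹242,000
  ₹242,000 × 10% = ₹24,200

Regular tax:
  ₹304,500 × 8% = ₹24,360

₹24,360 > ₹24,200, so the regular tax governs.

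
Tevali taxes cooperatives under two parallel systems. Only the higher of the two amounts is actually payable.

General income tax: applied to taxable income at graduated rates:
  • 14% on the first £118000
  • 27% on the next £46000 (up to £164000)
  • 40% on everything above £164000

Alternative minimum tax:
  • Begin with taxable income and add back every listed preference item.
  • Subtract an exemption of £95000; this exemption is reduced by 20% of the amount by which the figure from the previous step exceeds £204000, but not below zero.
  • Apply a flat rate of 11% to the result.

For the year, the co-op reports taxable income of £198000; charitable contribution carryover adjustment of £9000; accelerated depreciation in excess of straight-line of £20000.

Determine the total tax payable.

Alternative minimum tax:
  Adjusted income: £198000 + £9000 + £20000 = £227000
  Exemption: £95000 − 20% × (£227000 − £204000) = £95000 − £4600 = £90400
  Base: £227000 − £90400 = £136600
  £136600 × 11% = £15026

General income tax:
  £118000 × 14% = £16520
  £46000 × 27% = £12420
  £34000 × 40% = £13600
  → £42540

£42540 > £15026, so the general income tax governs.

£42540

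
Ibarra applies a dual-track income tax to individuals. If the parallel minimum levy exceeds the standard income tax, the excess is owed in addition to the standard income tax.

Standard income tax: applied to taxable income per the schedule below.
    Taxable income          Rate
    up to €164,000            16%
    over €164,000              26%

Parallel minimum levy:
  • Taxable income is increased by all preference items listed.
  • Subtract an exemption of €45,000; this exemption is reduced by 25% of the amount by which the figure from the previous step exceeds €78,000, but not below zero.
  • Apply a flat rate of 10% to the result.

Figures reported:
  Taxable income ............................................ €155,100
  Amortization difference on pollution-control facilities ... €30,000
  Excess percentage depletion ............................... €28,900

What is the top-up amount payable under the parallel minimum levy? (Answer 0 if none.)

Standard income tax:
  €155,100 × 16% = €24,816

Parallel minimum levy:
  Adjusted income: €155,100 + €30,000 + €28,900 = €214,000
  Exemption: €45,000 − 25% × (€214,000 − €78,000) = €45,000 − €34,000 = €11,000
  Base: €214,000 − €11,000 = €203,000
  €203,000 × 10% = €20,300

€20,300 ≤ €24,816, so no add-on is due.

€0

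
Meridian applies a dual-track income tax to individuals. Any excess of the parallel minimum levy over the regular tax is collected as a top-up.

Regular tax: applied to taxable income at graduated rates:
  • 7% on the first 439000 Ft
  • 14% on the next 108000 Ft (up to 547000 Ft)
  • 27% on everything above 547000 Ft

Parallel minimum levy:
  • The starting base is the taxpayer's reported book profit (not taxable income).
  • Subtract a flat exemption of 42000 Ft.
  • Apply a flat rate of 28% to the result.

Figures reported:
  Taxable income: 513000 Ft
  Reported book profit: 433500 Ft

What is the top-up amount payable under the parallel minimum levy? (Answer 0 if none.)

68530 Ft

Parallel minimum levy:
  Base (reported book profit): 433500 Ft
  Less exemption 42000 Ft → base 391500 Ft
  391500 Ft × 28% = 109620 Ft

Regular tax:
  439000 Ft × 7% = 30730 Ft
  74000 Ft × 14% = 10360 Ft
  → 41090 Ft

Excess of parallel minimum levy over regular tax: 109620 Ft − 41090 Ft = 68530 Ft.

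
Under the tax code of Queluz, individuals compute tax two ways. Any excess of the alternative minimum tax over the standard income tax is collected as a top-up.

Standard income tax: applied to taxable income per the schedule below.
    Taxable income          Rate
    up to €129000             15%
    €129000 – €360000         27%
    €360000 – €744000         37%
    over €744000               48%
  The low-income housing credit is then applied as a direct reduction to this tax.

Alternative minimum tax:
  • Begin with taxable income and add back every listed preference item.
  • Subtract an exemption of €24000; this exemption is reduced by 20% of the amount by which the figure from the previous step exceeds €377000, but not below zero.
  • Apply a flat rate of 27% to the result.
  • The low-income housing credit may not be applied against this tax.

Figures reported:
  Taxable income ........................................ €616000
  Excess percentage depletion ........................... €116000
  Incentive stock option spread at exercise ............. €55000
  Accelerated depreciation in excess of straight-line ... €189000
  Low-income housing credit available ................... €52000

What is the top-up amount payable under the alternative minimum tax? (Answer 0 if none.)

Standard income tax:
  €129000 × 15% = €19350
  €231000 × 27% = €62370
  €256000 × 37% = €94720
  → €176440
  Less low-income housing credit €52000 → €124440

Alternative minimum tax:
  Adjusted income: €616000 + €116000 + €55000 + €189000 = €976000
  Exemption: 20% × (€976000 − €377000) = €119800 ≥ €24000, so the exemption is fully phased out
  Base: €976000 − €0 = €976000
  €976000 × 27% = €263520

Excess of alternative minimum tax over standard income tax: €263520 − €124440 = €139080.

€139080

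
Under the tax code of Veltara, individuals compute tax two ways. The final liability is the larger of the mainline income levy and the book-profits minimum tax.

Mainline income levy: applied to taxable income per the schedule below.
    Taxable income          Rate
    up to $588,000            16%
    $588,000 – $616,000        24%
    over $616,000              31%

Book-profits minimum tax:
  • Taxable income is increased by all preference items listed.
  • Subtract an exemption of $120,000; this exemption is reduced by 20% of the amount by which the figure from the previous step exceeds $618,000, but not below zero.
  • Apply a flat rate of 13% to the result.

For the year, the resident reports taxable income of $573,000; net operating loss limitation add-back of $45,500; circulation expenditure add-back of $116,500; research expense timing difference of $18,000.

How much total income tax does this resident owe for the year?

$91,680

Mainline income levy:
  $573,000 × 16% = $91,680

Book-profits minimum tax:
  Adjusted income: $573,000 + $45,500 + $116,500 + $18,000 = $753,000
  Exemption: $120,000 − 20% × ($753,000 − $618,000) = $120,000 − $27,000 = $93,000
  Base: $753,000 − $93,000 = $660,000
  $660,000 × 13% = $85,800

$91,680 > $85,800, so the mainline income levy governs.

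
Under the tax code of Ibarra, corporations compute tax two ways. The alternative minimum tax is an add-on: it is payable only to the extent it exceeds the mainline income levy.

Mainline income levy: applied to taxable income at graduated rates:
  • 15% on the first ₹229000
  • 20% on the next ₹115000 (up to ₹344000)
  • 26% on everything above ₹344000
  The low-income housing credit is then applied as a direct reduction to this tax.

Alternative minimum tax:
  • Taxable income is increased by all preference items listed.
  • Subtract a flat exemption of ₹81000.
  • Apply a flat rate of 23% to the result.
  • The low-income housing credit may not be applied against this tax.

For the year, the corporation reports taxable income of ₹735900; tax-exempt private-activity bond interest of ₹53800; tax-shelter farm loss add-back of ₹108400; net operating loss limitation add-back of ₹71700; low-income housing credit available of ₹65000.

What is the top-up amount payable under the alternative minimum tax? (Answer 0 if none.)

₹110180

Mainline income levy:
  ₹229000 × 15% = ₹34350
  ₹115000 × 20% = ₹23000
  ₹391900 × 26% = ₹101894
  → ₹159244
  Less low-income housing credit ₹65000 → ₹94244

Alternative minimum tax:
  Adjusted income: ₹735900 + ₹53800 + ₹108400 + ₹71700 = ₹969800
  Less exemption ₹81000 → base ₹888800
  ₹888800 × 23% = ₹204424

Excess of alternative minimum tax over mainline income levy: ₹204424 − ₹94244 = ₹110180.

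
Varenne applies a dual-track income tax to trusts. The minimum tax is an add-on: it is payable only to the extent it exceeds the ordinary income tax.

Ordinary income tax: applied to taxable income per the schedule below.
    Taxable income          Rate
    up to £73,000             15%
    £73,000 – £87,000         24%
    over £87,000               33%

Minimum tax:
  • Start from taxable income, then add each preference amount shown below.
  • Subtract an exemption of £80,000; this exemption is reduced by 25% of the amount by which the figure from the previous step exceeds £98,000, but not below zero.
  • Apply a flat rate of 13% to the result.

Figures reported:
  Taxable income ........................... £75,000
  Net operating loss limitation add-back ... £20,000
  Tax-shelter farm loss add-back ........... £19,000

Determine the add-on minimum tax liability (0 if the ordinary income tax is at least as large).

Ordinary income tax:
  £73,000 × 15% = £10,950
  £2,000 × 24% = £480
  → £11,430

Minimum tax:
  Adjusted income: £75,000 + £20,000 + £19,000 = £114,000
  Exemption: £80,000 − 25% × (£114,000 − £98,000) = £80,000 − £4,000 = £76,000
  Base: £114,000 − £76,000 = £38,000
  £38,000 × 13% = £4,940

£4,940 ≤ £11,430, so no add-on is due.

£0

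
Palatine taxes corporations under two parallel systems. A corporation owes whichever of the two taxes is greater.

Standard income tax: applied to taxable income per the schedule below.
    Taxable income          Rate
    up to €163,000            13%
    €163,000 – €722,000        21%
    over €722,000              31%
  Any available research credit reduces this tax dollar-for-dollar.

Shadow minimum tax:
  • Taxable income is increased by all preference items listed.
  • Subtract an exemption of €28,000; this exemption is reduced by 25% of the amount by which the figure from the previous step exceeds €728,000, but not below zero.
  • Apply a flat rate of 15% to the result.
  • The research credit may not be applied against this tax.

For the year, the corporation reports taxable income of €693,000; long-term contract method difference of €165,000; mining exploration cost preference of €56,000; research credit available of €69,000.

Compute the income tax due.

€137,100

Shadow minimum tax:
  Adjusted income: €693,000 + €165,000 + €56,000 = €914,000
  Exemption: 25% × (€914,000 − €728,000) = €46,500 ≥ €28,000, so the exemption is fully phased out
  Base: €914,000 − €0 = €914,000
  €914,000 × 15% = €137,100

Standard income tax:
  €163,000 × 13% = €21,190
  €530,000 × 21% = €111,300
  → €132,490
  Less research credit €69,000 → €63,490

€137,100 > €63,490, so the shadow minimum tax is the binding amount.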